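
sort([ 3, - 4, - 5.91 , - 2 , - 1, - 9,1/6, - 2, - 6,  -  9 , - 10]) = [ - 10,-9,  -  9, - 6,  -  5.91, - 4,-2, - 2,-1,1/6  ,  3 ]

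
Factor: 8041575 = 3^1*5^2*179^1*599^1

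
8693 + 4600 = 13293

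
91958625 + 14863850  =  106822475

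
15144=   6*2524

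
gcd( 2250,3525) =75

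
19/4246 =19/4246 = 0.00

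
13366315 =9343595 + 4022720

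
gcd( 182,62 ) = 2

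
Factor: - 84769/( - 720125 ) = 103/875 =5^( - 3 )*7^( - 1 )*103^1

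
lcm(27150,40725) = 81450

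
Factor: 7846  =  2^1*3923^1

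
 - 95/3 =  - 95/3  =  - 31.67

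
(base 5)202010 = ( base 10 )6505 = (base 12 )3921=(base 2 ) 1100101101001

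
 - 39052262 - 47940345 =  - 86992607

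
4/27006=2/13503= 0.00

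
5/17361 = 5/17361 = 0.00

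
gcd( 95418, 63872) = 2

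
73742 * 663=48890946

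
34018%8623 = 8149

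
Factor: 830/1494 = 3^ ( - 2 )*5^1 = 5/9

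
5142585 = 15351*335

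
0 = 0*86328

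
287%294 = 287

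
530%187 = 156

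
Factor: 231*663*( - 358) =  - 2^1*3^2*7^1* 11^1*13^1*17^1*179^1 = - 54828774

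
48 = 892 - 844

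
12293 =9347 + 2946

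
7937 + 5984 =13921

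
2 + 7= 9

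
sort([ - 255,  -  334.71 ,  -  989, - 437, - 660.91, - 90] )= [ - 989, - 660.91, - 437,  -  334.71, - 255, - 90]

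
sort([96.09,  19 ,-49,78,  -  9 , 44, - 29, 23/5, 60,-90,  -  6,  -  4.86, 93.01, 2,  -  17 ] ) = [ - 90, - 49,-29, - 17,  -  9, - 6,-4.86, 2, 23/5,19,44, 60, 78,93.01, 96.09]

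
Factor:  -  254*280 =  -71120 = -  2^4*5^1*7^1*127^1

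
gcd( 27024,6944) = 16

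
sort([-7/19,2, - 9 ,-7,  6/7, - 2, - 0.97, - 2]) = [ - 9,-7,-2, - 2,-0.97, - 7/19, 6/7 , 2]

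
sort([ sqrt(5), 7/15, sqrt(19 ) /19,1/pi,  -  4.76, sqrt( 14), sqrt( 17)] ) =[-4.76, sqrt( 19)/19,1/pi, 7/15, sqrt( 5), sqrt(14), sqrt( 17) ] 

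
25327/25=1013 +2/25 = 1013.08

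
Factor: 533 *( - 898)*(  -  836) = 400138024 =2^3*11^1 * 13^1*19^1 * 41^1 * 449^1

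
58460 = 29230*2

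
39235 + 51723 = 90958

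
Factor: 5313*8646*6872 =315673552656 =2^4*3^2*7^1*11^2*23^1*131^1*859^1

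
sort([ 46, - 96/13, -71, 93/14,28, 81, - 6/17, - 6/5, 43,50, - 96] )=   [ - 96, - 71, - 96/13, - 6/5, - 6/17 , 93/14, 28, 43,46,50,  81]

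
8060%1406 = 1030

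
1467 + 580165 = 581632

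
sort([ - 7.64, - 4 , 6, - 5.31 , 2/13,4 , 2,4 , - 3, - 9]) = [ - 9, - 7.64, - 5.31, - 4, - 3,2/13, 2,4 , 4, 6]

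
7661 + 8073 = 15734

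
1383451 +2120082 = 3503533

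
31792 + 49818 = 81610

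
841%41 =21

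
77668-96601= -18933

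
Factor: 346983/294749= 3^1* 31^1 * 79^( - 1) = 93/79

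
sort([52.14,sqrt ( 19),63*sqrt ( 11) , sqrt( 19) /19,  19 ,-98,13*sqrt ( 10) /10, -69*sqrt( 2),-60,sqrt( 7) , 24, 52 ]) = [ - 98, - 69*sqrt( 2 ), - 60,sqrt (19) /19,sqrt(7),13*sqrt(10)/10 , sqrt( 19),19,  24,52,52.14, 63*sqrt(11 ) ]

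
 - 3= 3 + -6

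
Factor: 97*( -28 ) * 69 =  - 2^2*3^1*7^1*23^1*97^1 = - 187404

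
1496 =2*748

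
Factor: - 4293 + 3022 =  - 1271 = - 31^1*41^1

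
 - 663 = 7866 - 8529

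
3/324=1/108 = 0.01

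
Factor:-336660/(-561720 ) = 181/302 = 2^ ( - 1)*151^(  -  1 )*181^1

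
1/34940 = 1/34940  =  0.00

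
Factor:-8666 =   -  2^1*7^1 *619^1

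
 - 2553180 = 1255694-3808874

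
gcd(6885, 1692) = 9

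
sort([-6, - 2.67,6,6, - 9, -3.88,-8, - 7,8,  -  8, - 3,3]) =[ - 9, - 8 , - 8, - 7, - 6, - 3.88, - 3,- 2.67,  3,6,6,8]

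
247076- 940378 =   -  693302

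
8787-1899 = 6888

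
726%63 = 33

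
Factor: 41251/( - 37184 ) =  - 71/64 = - 2^( - 6) * 71^1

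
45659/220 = 45659/220 = 207.54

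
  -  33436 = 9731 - 43167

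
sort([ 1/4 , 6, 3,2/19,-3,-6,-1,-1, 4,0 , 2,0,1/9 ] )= [ - 6,- 3 , - 1, - 1,  0 , 0,2/19,  1/9,1/4, 2,3,4,6 ]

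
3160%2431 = 729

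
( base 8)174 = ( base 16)7C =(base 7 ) 235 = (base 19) 6A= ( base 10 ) 124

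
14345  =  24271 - 9926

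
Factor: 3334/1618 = 1667/809= 809^(-1)*1667^1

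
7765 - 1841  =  5924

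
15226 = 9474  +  5752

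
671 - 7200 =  - 6529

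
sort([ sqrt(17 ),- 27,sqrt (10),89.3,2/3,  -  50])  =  [-50,  -  27,2/3, sqrt( 10), sqrt( 17 ),89.3 ] 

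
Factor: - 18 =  - 2^1*3^2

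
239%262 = 239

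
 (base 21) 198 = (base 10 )638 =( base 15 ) 2c8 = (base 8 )1176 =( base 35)i8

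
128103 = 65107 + 62996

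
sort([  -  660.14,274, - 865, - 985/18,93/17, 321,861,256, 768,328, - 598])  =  [-865,  -  660.14, - 598 ,  -  985/18,93/17,256,274 , 321, 328, 768,861]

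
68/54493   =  68/54493 = 0.00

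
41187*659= 27142233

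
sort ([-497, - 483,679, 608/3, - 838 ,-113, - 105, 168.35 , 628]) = [ - 838, - 497, - 483, - 113, - 105,  168.35, 608/3,628,679] 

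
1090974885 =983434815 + 107540070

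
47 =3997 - 3950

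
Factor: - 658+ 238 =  - 2^2*3^1*5^1*7^1= -420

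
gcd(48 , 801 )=3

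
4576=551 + 4025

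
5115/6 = 1705/2 = 852.50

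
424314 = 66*6429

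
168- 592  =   - 424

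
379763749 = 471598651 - 91834902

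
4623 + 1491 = 6114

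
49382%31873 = 17509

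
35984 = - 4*( - 8996 ) 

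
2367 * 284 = 672228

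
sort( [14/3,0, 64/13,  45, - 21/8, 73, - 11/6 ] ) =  [ - 21/8, - 11/6, 0,14/3,64/13, 45, 73]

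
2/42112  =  1/21056=0.00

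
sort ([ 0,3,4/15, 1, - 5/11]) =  [ - 5/11,0 , 4/15, 1,3] 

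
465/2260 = 93/452=0.21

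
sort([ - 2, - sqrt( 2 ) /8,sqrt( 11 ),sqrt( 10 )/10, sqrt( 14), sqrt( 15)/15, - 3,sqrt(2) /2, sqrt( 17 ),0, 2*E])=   [-3, - 2, - sqrt(2 )/8, 0,sqrt(15)/15,sqrt( 10)/10, sqrt( 2) /2, sqrt(11 ) , sqrt(14),sqrt( 17 ),2 * E ] 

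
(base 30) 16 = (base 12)30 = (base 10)36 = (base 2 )100100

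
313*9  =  2817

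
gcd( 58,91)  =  1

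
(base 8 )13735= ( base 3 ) 22101021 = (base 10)6109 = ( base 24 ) aed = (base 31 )6b2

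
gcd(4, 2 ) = 2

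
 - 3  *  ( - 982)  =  2946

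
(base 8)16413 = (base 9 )11171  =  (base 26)APP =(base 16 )1D0B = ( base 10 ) 7435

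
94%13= 3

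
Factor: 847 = 7^1 *11^2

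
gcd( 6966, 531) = 9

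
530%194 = 142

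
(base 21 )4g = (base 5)400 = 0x64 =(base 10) 100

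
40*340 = 13600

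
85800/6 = 14300 = 14300.00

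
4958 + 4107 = 9065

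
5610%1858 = 36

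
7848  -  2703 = 5145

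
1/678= 1/678 = 0.00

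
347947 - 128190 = 219757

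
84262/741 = 84262/741= 113.71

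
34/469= 34/469=0.07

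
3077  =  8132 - 5055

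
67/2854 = 67/2854 = 0.02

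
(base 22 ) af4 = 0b1010000110110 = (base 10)5174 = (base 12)2BB2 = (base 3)21002122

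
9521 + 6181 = 15702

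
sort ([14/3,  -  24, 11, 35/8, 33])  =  [  -  24,35/8, 14/3,11, 33] 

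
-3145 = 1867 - 5012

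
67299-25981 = 41318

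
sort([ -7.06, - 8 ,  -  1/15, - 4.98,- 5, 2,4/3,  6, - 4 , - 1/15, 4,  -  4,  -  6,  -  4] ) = [-8,  -  7.06,  -  6, - 5, - 4.98,  -  4 , - 4, - 4, - 1/15,  -  1/15 , 4/3,2, 4,6] 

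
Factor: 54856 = 2^3*6857^1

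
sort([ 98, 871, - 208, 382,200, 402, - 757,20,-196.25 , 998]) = [ - 757,-208  , - 196.25,20,98,200 , 382, 402,  871,  998]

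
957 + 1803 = 2760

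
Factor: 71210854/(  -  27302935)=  - 6473714/2482085 =- 2^1*5^(- 1 )*13^2*17^ ( - 1 ) * 107^1*179^1*29201^( -1 )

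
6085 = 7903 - 1818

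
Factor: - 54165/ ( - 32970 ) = 2^( - 1)*7^ (-1)*23^1  =  23/14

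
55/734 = 55/734 = 0.07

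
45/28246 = 45/28246  =  0.00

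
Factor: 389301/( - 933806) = - 2^(-1 )* 3^1*11^1*37^( - 1)*47^1 * 251^1*12619^ ( - 1)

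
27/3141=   3/349  =  0.01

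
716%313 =90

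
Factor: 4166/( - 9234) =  - 2083/4617 = - 3^(-5 )*19^(  -  1)*2083^1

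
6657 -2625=4032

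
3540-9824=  - 6284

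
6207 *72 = 446904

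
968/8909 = 968/8909 = 0.11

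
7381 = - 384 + 7765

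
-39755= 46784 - 86539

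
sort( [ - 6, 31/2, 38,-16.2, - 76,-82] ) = [ - 82, - 76,-16.2,  -  6,31/2, 38] 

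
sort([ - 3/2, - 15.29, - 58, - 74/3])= [  -  58, - 74/3, - 15.29, - 3/2]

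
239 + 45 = 284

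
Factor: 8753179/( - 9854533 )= - 13^(  -  1) * 23^1* 431^1*883^1*758041^( - 1)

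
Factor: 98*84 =8232  =  2^3*3^1 * 7^3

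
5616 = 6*936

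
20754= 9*2306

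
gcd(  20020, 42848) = 52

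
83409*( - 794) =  - 66226746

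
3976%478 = 152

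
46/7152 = 23/3576 = 0.01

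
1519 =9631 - 8112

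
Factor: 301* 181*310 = 2^1*5^1*7^1 * 31^1 * 43^1 * 181^1= 16889110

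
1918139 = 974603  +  943536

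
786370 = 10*78637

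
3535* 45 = 159075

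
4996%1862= 1272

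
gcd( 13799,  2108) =1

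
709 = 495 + 214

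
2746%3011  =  2746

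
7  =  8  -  1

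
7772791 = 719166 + 7053625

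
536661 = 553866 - 17205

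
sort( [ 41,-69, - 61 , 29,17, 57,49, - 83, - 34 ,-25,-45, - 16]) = [-83,-69,-61, - 45,-34,-25 , - 16, 17 , 29 , 41, 49,57 ]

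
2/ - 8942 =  - 1 + 4470/4471 = - 0.00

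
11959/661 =18  +  61/661 = 18.09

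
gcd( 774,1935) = 387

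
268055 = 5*53611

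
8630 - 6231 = 2399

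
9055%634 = 179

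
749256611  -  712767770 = 36488841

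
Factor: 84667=11^1 * 43^1*179^1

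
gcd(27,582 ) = 3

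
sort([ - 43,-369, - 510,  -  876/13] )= [  -  510,- 369,  -  876/13, -43]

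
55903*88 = 4919464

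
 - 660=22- 682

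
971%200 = 171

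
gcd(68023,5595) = 1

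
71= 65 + 6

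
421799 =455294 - 33495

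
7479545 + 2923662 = 10403207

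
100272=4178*24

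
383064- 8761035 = -8377971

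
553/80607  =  553/80607 = 0.01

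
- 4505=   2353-6858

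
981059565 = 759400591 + 221658974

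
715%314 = 87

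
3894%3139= 755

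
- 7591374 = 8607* (-882 ) 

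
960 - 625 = 335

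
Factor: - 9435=  -  3^1*5^1*17^1*37^1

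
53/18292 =53/18292 = 0.00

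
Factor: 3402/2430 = 5^( - 1)*7^1  =  7/5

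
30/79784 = 15/39892 = 0.00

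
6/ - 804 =-1/134 = - 0.01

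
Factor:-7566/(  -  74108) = 2^( - 1)*3^1 * 13^1*191^ ( -1)  =  39/382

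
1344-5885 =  - 4541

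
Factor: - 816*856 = -698496 = -  2^7 * 3^1*17^1*107^1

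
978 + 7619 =8597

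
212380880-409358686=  - 196977806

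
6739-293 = 6446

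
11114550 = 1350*8233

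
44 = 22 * 2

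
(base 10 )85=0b1010101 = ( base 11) 78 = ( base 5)320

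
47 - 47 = 0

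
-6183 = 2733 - 8916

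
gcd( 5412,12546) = 246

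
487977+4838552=5326529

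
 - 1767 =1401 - 3168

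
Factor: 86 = 2^1*43^1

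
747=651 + 96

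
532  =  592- 60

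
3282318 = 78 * 42081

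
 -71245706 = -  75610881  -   - 4365175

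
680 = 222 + 458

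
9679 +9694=19373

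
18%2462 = 18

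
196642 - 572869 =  - 376227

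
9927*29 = 287883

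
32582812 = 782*41666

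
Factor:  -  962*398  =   - 382876 = -2^2*13^1*37^1*199^1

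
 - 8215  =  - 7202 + -1013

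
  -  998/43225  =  -998/43225=- 0.02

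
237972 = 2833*84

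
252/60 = 4+ 1/5 = 4.20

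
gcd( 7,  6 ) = 1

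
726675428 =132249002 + 594426426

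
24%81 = 24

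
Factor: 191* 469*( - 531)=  - 3^2 * 7^1*59^1*67^1*191^1  =  - 47566449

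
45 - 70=  -  25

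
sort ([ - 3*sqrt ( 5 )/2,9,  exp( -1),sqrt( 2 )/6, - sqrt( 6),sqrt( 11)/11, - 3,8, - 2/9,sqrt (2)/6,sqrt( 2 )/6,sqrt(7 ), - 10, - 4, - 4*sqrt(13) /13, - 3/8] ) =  [ - 10,-4, - 3*sqrt(5) /2, - 3, - sqrt( 6 ), - 4*sqrt(13 )/13, - 3/8, - 2/9, sqrt(2 )/6,sqrt(2 )/6, sqrt (2 )/6, sqrt( 11 )/11 , exp( -1 ), sqrt(7),8,9]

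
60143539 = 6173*9743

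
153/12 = 12 + 3/4= 12.75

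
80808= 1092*74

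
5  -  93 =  - 88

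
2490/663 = 830/221  =  3.76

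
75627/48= 1575+9/16 =1575.56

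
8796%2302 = 1890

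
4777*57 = 272289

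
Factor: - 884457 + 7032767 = 6148310 = 2^1 * 5^1*7^1*87833^1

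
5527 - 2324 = 3203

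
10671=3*3557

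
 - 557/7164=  - 1 + 6607/7164 = -0.08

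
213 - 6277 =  - 6064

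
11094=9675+1419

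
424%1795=424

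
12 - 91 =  - 79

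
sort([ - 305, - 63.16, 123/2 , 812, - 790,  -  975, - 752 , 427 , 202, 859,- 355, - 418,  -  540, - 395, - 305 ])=[ - 975, - 790, - 752,  -  540, -418, - 395,-355, - 305, - 305 , - 63.16, 123/2, 202, 427,812, 859] 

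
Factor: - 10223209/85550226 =-2^( - 1)*3^( - 1) * 10223209^1*14258371^( - 1)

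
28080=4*7020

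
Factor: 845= 5^1*13^2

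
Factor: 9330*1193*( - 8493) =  - 94532950170 =- 2^1*3^2*5^1*19^1*149^1*311^1*1193^1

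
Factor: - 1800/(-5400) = 1/3  =  3^(  -  1)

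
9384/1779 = 5 + 163/593 = 5.27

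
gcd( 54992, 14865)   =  1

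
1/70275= 1/70275  =  0.00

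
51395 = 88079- 36684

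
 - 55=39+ - 94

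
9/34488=1/3832 =0.00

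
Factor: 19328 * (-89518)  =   - 1730203904 = - 2^8 *11^1*13^1*151^1*313^1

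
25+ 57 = 82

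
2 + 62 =64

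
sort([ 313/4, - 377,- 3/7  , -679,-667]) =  [ - 679,-667, - 377 ,- 3/7 , 313/4 ]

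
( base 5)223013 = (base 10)7883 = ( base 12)468B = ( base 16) 1ecb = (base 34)6rt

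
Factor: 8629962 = 2^1*3^1 *11^2*11887^1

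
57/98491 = 57/98491 = 0.00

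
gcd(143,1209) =13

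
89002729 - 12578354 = 76424375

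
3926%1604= 718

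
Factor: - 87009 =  - 3^1*13^1*23^1* 97^1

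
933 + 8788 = 9721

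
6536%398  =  168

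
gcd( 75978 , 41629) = 7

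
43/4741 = 43/4741= 0.01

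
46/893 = 46/893 = 0.05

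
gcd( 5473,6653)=1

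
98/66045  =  14/9435 = 0.00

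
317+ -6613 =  - 6296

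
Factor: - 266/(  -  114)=7/3 = 3^(-1 )*7^1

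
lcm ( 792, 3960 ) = 3960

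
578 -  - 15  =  593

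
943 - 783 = 160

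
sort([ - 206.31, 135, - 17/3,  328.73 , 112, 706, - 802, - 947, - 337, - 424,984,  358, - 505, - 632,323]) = [ - 947, - 802, - 632, -505 , - 424, - 337, - 206.31,  -  17/3, 112 , 135,323,  328.73,  358,706,984]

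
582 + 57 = 639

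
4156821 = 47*88443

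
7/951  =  7/951 = 0.01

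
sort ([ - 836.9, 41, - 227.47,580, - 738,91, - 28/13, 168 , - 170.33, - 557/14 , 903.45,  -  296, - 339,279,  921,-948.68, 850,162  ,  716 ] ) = [ - 948.68,  -  836.9,-738, - 339 , - 296,  -  227.47, - 170.33, - 557/14, - 28/13,41,91, 162,168,279, 580, 716, 850,903.45, 921 ]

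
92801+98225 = 191026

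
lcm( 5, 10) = 10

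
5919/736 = 5919/736=8.04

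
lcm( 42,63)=126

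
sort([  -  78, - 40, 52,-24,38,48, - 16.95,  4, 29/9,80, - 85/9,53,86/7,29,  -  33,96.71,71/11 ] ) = [ - 78, -40, - 33, - 24,-16.95, - 85/9,  29/9,4,71/11,86/7 , 29,  38 , 48,52, 53,80,96.71]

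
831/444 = 1  +  129/148 = 1.87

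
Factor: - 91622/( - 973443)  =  2^1*3^( - 1 )* 29^ ( - 1)* 61^1*67^( - 1 )*167^( - 1) * 751^1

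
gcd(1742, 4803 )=1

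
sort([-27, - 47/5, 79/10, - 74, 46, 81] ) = [ - 74,- 27,-47/5, 79/10,46, 81 ]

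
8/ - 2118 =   -  1 + 1055/1059 = - 0.00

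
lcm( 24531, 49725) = 1839825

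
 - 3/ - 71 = 3/71 = 0.04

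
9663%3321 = 3021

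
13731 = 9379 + 4352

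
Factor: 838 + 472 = 1310= 2^1*5^1*131^1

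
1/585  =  1/585 = 0.00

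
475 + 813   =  1288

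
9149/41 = 9149/41 = 223.15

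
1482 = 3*494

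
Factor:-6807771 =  - 3^2*756419^1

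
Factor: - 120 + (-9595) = -5^1*29^1*67^1= - 9715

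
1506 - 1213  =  293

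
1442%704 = 34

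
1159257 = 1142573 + 16684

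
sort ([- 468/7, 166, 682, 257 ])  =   [-468/7,166, 257, 682]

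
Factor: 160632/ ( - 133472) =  - 207/172=-2^ (- 2)*3^2*23^1*43^(-1 ) 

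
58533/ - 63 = -930  +  19/21 = - 929.10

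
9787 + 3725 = 13512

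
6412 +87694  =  94106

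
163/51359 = 163/51359 = 0.00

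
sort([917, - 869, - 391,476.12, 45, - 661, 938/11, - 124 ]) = [-869, - 661, - 391, - 124,45, 938/11,476.12,917]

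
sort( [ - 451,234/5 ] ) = [-451,234/5 ] 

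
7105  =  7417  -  312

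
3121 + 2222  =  5343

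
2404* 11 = 26444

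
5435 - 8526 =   -  3091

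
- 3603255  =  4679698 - 8282953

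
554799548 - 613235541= - 58435993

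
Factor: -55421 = -157^1*353^1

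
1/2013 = 1/2013 =0.00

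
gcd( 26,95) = 1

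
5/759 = 5/759= 0.01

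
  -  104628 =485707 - 590335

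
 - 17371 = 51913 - 69284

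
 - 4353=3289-7642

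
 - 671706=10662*(-63) 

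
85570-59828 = 25742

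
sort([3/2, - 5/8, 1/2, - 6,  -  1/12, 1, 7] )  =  [ - 6,  -  5/8, - 1/12,  1/2, 1,3/2,7] 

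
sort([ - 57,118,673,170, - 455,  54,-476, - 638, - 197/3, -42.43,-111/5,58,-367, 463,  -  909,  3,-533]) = [ - 909,-638, - 533,  -  476, - 455,-367, - 197/3, - 57,-42.43,-111/5,3,54,58,118,170 , 463,673 ] 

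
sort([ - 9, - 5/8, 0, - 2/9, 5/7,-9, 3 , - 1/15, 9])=[ - 9 , - 9, - 5/8, - 2/9, - 1/15,0,  5/7, 3, 9]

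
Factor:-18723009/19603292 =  - 2^( - 2)*3^1*29^1 *101^ (-1 )*307^1*701^1*48523^( - 1 )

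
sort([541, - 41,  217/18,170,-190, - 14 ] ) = [-190, - 41, - 14, 217/18,170, 541] 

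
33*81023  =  2673759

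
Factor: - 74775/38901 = -24925/12967 =- 5^2*997^1*12967^( - 1 ) 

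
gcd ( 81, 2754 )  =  81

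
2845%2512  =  333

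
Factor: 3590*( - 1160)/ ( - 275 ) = 2^4*11^( - 1)*29^1 * 359^1 = 166576/11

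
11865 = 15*791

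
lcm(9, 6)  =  18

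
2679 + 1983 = 4662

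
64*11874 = 759936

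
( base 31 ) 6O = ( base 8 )322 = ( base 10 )210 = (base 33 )6c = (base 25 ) 8a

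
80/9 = 80/9 = 8.89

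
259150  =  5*51830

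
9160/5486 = 1 + 1837/2743=1.67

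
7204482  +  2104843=9309325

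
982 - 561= 421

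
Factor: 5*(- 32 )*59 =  - 2^5*5^1*59^1=- 9440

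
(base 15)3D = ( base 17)37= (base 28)22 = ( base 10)58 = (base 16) 3A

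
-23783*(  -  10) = 237830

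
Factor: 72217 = 257^1*281^1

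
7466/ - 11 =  - 7466/11=-678.73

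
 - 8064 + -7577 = -15641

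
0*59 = 0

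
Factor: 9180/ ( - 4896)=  - 2^( - 3 )*3^1*5^1= - 15/8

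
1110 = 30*37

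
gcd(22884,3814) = 3814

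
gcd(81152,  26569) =1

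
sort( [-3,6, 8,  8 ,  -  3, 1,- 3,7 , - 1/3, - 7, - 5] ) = [ - 7,-5,-3 ,  -  3,-3  ,-1/3,1, 6, 7, 8 , 8 ] 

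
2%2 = 0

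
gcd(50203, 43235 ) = 1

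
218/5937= 218/5937  =  0.04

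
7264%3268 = 728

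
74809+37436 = 112245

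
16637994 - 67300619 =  -50662625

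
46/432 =23/216 = 0.11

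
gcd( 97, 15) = 1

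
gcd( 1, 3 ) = 1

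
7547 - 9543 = -1996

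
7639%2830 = 1979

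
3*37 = 111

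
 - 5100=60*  (-85) 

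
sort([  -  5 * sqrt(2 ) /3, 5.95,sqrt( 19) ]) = [  -  5*sqrt ( 2)/3,sqrt( 19), 5.95] 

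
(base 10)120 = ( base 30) 40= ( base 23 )55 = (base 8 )170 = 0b1111000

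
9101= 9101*1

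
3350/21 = 3350/21 = 159.52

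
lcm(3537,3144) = 28296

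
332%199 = 133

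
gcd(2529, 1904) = 1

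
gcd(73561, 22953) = 1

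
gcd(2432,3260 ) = 4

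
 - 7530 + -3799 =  - 11329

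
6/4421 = 6/4421 = 0.00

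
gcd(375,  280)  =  5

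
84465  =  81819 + 2646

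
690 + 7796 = 8486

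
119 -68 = 51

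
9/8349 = 3/2783 = 0.00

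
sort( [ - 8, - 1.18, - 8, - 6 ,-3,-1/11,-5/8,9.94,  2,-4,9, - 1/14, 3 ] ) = [-8 , - 8, - 6,-4,-3 , - 1.18, - 5/8,- 1/11,-1/14,2,3, 9, 9.94]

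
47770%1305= 790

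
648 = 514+134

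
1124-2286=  - 1162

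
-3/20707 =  - 3/20707 = - 0.00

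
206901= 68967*3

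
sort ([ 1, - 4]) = [ - 4,  1]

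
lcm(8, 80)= 80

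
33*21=693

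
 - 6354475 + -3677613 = - 10032088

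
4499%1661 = 1177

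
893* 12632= 11280376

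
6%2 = 0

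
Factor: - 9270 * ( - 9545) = 88482150 =2^1 * 3^2 * 5^2*23^1*83^1*103^1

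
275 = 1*275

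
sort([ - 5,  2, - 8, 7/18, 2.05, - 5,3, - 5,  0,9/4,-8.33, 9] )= [ - 8.33, - 8,-5, - 5, - 5, 0,7/18, 2,2.05, 9/4,3, 9]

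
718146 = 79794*9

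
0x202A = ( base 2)10000000101010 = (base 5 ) 230414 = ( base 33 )7IH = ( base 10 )8234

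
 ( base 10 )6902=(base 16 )1AF6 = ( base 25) B12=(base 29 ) 860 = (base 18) 1358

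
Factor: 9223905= 3^1*5^1*614927^1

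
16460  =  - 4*(-4115)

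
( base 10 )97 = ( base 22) 49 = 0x61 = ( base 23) 45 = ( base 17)5c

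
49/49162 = 49/49162 = 0.00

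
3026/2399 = 1 + 627/2399 = 1.26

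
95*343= 32585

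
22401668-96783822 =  - 74382154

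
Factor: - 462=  - 2^1 * 3^1*7^1 *11^1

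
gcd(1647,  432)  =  27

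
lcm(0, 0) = 0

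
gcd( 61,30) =1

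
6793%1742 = 1567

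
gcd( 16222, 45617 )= 1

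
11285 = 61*185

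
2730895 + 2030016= 4760911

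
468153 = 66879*7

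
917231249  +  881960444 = 1799191693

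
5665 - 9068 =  -3403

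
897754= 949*946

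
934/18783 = 934/18783 = 0.05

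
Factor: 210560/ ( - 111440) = -376/199 =- 2^3*47^1*199^( - 1) 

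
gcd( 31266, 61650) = 18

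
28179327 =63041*447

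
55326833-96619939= - 41293106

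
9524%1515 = 434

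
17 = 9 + 8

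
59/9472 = 59/9472 = 0.01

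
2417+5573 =7990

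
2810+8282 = 11092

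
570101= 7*81443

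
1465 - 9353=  - 7888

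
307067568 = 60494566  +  246573002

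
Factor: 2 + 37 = 39=3^1*13^1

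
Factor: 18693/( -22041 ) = - 67/79 = - 67^1*79^(  -  1 ) 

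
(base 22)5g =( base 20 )66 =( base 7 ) 240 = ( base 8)176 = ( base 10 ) 126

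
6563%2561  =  1441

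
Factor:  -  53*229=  - 53^1*229^1 = - 12137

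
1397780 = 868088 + 529692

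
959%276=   131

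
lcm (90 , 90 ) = 90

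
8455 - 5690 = 2765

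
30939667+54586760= 85526427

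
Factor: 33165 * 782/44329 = 25935030/44329 = 2^1*3^2* 5^1*11^1  *  17^1*23^1*67^1*97^( - 1 )*457^( - 1) 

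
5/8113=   5/8113 = 0.00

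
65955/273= 21985/91 =241.59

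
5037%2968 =2069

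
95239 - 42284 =52955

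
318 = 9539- 9221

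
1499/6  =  1499/6 = 249.83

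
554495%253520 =47455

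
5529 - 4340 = 1189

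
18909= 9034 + 9875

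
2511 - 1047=1464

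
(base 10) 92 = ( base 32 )2S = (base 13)71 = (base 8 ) 134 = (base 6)232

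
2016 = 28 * 72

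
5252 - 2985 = 2267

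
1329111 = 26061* 51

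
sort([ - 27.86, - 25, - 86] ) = [-86, - 27.86, - 25 ]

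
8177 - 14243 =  - 6066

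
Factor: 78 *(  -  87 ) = - 2^1* 3^2*13^1 * 29^1 = - 6786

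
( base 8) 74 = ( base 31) 1t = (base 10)60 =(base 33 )1r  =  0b111100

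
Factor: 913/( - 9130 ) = -1/10 = -2^( - 1 )*5^( - 1)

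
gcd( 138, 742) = 2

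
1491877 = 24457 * 61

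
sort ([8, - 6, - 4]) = [ - 6, - 4,8 ] 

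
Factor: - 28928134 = - 2^1*14464067^1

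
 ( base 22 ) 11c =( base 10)518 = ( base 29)hp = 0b1000000110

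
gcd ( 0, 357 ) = 357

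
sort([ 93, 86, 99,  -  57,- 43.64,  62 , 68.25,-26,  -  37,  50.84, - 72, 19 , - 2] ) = [ - 72,- 57, - 43.64,  -  37  , - 26, -2, 19 , 50.84,62, 68.25,  86,93,  99 ] 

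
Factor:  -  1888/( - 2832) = 2^1*3^( - 1 )= 2/3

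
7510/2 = 3755 = 3755.00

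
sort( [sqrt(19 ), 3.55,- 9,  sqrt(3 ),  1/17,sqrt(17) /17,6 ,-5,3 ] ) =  [ -9  ,-5 , 1/17,sqrt(17 ) /17 , sqrt( 3), 3,  3.55, sqrt( 19 ), 6] 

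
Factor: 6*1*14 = 84 = 2^2 *3^1*7^1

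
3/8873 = 3/8873 = 0.00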